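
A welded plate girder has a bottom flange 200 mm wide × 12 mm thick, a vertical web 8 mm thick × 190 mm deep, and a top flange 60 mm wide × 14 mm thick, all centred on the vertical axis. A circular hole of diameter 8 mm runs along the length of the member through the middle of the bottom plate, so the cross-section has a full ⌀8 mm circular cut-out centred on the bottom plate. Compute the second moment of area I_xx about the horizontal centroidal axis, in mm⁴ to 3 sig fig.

I_xx ≈ 3.24 × 10⁷ mm⁴

Treat the section as a set of non-overlapping primitives; coordinates are from the bounding-box lower-left.
Bottom plate: 200 × 12, A = 2 400 mm², y = 6 mm, Ī = 28 800 mm⁴.
Web plate: 8 × 190, A = 1 520 mm², y = 107 mm, Ī = 4 572 667 mm⁴.
Top plate: 60 × 14, A = 840 mm², y = 209 mm, Ī = 13 720 mm⁴.
Hole (subtracted): ⌀8, A = 50.265 mm², y = 6 mm, Ī = 201.06 mm⁴.
Centroid: ȳ = ΣA·y / ΣA = 74.802 mm.
Transfer each piece to the horizontal centroidal axis using Ī + A·d² with d = y − 74.802:
  bottom plate: d = -68.802 mm → contributes +11 389 776 mm⁴
  web plate: d = 32.198 mm → contributes +6 148 450 mm⁴
  top plate: d = 134.2 mm → contributes +15 141 326 mm⁴
  hole: d = -68.802 mm → contributes −238 145 mm⁴
Total I = 32 441 407 mm⁴.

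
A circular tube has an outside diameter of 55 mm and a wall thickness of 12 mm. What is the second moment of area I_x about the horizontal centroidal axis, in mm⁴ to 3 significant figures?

I_x ≈ 4.04 × 10⁵ mm⁴

Decompose the section into non-overlapping parts with the origin at the bottom-left of its bounding rectangle.
Outer circle: ⌀55, A = 2375.8 mm², y = 27.5 mm, Ī = 449 180 mm⁴.
Bore (subtracted): ⌀31, A = 754.77 mm², y = 27.5 mm, Ī = 45 333 mm⁴.
By symmetry the centroid is at mid-height, ȳ = 27.5 mm.
All pieces are centred on the horizontal centroidal axis, so I = ΣĪ (holes subtracted) = 403 847 mm⁴.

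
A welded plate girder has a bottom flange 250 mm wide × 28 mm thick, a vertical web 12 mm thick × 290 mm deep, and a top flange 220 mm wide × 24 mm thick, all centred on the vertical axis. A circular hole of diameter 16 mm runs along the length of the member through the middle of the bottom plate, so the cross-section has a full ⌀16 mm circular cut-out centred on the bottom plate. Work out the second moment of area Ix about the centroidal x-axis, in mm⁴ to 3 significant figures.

Split into non-overlapping primitives; take the origin at the lower-left of the bounding box.
Bottom plate: 250 × 28, A = 7 000 mm², y = 14 mm, Ī = 457 333 mm⁴.
Web plate: 12 × 290, A = 3 480 mm², y = 173 mm, Ī = 24 389 000 mm⁴.
Top plate: 220 × 24, A = 5 280 mm², y = 330 mm, Ī = 253 440 mm⁴.
Hole (subtracted): ⌀16, A = 201.06 mm², y = 14 mm, Ī = 3 217 mm⁴.
Centroid: ȳ = ΣA·y / ΣA = 156.8 mm.
Transfer each piece to the centroidal x-axis using Ī + A·d² with d = y − 156.8:
  bottom plate: d = -142.8 mm → contributes +143 198 112 mm⁴
  web plate: d = 16.201 mm → contributes +25 302 410 mm⁴
  top plate: d = 173.2 mm → contributes +158 646 070 mm⁴
  hole: d = -142.8 mm → contributes −4 103 179 mm⁴
Total I = 323 043 412 mm⁴.

Ix ≈ 3.23 × 10⁸ mm⁴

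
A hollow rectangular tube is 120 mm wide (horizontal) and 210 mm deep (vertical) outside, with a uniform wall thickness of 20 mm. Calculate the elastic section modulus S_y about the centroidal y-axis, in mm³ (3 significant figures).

S_y ≈ 3.83 × 10⁵ mm³

Split into non-overlapping primitives; take the origin at the lower-left of the bounding box.
Outer rectangle: 120 × 210, A = 25 200 mm², x = 60 mm, Ī = 30 240 000 mm⁴.
Inner void (subtracted): 80 × 170, A = 13 600 mm², x = 60 mm, Ī = 7 253 333 mm⁴.
By symmetry the centroid is at mid-width, x̄ = 60 mm.
All pieces are centred on the centroidal y-axis, so I = ΣĪ (holes subtracted) = 22 986 667 mm⁴.
Extreme fibre distance c = 60 mm; S = I/c = 383 111 mm³.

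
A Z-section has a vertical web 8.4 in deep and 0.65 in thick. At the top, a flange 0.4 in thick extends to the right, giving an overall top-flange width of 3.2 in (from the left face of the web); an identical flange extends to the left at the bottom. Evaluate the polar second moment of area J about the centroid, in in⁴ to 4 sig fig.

J ≈ 71.29 in⁴

Split into non-overlapping primitives; take the origin at the lower-left of the bounding box.
Web: 0.65 × 8.4, A = 5.46 in², y = 4.2 in, Ī = 32.1048 in⁴.
Top flange (beyond web): 2.55 × 0.4, A = 1.02 in², y = 8.2 in, Ī = 0.0136 in⁴.
Bottom flange (beyond web): 2.55 × 0.4, A = 1.02 in², y = 0.2 in, Ī = 0.0136 in⁴.
Centroid: ȳ = ΣA·y / ΣA = 4.2 in.
Transfer each piece to the centroidal x-axis using Ī + A·d² with d = y − 4.2:
  web: d = 0 in → contributes +32.1048 in⁴
  top flange (beyond web): d = 4 in → contributes +16.3336 in⁴
  bottom flange (beyond web): d = -4 in → contributes +16.3336 in⁴
Total I = 64.772 in⁴.
For the y-axis: x̄ = 2.875 in.
Repeating about the centroidal y-axis gives I_y = 6.52006 in⁴.
Polar second moment: J = I_x + I_y = 71.2921 in⁴.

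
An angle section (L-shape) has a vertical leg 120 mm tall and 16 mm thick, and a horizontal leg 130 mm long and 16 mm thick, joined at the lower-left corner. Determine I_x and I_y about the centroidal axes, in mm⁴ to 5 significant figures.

I_x ≈ 4.8722 × 10⁶ mm⁴, I_y ≈ 5.9684 × 10⁶ mm⁴

Split into non-overlapping primitives; take the origin at the lower-left of the bounding box.
Vertical leg: 16 × 120, A = 1 920 mm², y = 60 mm, Ī = 2 304 000 mm⁴.
Horizontal leg (remainder): 114 × 16, A = 1 824 mm², y = 8 mm, Ī = 38 912 mm⁴.
Centroid: ȳ = ΣA·y / ΣA = 34.66667 mm.
Transfer each piece to the centroidal x-axis using Ī + A·d² with d = y − 34.66667:
  vertical leg: d = 25.33333 mm → contributes +3 536 213 mm⁴
  horizontal leg (remainder): d = -26.66667 mm → contributes +1 335 979 mm⁴
Total I = 4 872 192 mm⁴.
For the y-axis: x̄ = 39.66667 mm.
Repeating about the centroidal y-axis gives I_y = 5 968 352 mm⁴.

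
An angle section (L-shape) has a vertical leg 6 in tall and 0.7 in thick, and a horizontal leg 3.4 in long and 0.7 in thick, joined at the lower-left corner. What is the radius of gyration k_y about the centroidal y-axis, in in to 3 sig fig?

Split into non-overlapping primitives; take the origin at the lower-left of the bounding box.
Vertical leg: 0.7 × 6, A = 4.2 in², x = 0.35 in, Ī = 0.1715 in⁴.
Horizontal leg (remainder): 2.7 × 0.7, A = 1.89 in², x = 2.05 in, Ī = 1.1482 in⁴.
Centroid: x̄ = ΣA·x / ΣA = 0.87759 in.
Transfer each piece to the centroidal y-axis using Ī + A·d² with d = x − 0.87759:
  vertical leg: d = -0.52759 in → contributes +1.3406 in⁴
  horizontal leg (remainder): d = 1.1724 in → contributes +3.7461 in⁴
Total I = 5.0866 in⁴.
Radius of gyration: k = √(I/A) = √(5.0866 / 6.09) = 0.91392 in.

k_y ≈ 0.914 in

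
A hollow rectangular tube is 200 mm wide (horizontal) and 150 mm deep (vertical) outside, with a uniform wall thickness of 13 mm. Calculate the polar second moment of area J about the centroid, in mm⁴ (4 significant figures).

Decompose the section into non-overlapping parts with the origin at the bottom-left of its bounding rectangle.
Outer rectangle: 200 × 150, A = 30 000 mm², y = 75 mm, Ī = 56 250 000 mm⁴.
Inner void (subtracted): 174 × 124, A = 21 576 mm², y = 75 mm, Ī = 27 646 048 mm⁴.
By symmetry the centroid is at mid-height, ȳ = 75 mm.
All pieces are centred on the centroidal x-axis, so I = ΣĪ (holes subtracted) = 28 603 952 mm⁴.
Repeating about the centroidal y-axis gives I_y = 45 563 752 mm⁴.
Polar second moment: J = I_x + I_y = 74 167 704 mm⁴.

J ≈ 7.417 × 10⁷ mm⁴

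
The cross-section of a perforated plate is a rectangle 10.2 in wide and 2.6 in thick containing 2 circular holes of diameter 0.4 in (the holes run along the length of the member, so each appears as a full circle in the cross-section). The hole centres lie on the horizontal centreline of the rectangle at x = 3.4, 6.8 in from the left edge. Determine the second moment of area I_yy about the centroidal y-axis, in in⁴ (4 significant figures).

Break the section into simple shapes (no overlaps), measuring from the bottom-left corner of the bounding box.
Plate: 10.2 × 2.6, A = 26.52 in², x = 5.1 in, Ī = 229.928 in⁴.
Hole 1 (subtracted): ⌀0.4, A = 0.125664 in², x = 3.4 in, Ī = 0.00125664 in⁴.
Hole 2 (subtracted): ⌀0.4, A = 0.125664 in², x = 6.8 in, Ī = 0.00125664 in⁴.
By symmetry the centroid is at mid-width, x̄ = 5.1 in.
Transfer each piece to the centroidal y-axis using Ī + A·d² with d = x − 5.1:
  plate: d = 0 in → contributes +229.928 in⁴
  hole 1: d = -1.7 in → contributes −0.364425 in⁴
  hole 2: d = 1.7 in → contributes −0.364425 in⁴
Total I = 229.2 in⁴.

I_yy ≈ 229.2 in⁴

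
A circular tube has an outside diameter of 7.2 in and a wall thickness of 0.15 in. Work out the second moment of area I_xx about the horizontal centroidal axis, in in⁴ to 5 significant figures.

Decompose the section into non-overlapping parts with the origin at the bottom-left of its bounding rectangle.
Outer circle: ⌀7.2, A = 40.71504 in², y = 3.6 in, Ī = 131.9167 in⁴.
Bore (subtracted): ⌀6.9, A = 37.39281 in², y = 3.6 in, Ī = 111.267 in⁴.
By symmetry the centroid is at mid-height, ȳ = 3.6 in.
All pieces are centred on the horizontal centroidal axis, so I = ΣĪ (holes subtracted) = 20.64976 in⁴.

I_xx ≈ 20.650 in⁴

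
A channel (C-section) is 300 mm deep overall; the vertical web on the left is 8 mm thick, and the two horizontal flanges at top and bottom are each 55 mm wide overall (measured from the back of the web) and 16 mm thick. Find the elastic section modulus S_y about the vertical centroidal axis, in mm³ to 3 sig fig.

S_y ≈ 2.45 × 10⁴ mm³

Decompose the section into non-overlapping parts with the origin at the bottom-left of its bounding rectangle.
Web: 8 × 300, A = 2 400 mm², x = 4 mm, Ī = 12 800 mm⁴.
Top flange (beyond web): 47 × 16, A = 752 mm², x = 31.5 mm, Ī = 138 431 mm⁴.
Bottom flange (beyond web): 47 × 16, A = 752 mm², x = 31.5 mm, Ī = 138 431 mm⁴.
Centroid: x̄ = ΣA·x / ΣA = 14.594 mm.
Transfer each piece to the vertical centroidal axis using Ī + A·d² with d = x − 14.594:
  web: d = -10.594 mm → contributes +282 172 mm⁴
  top flange (beyond web): d = 16.906 mm → contributes +353 355 mm⁴
  bottom flange (beyond web): d = 16.906 mm → contributes +353 355 mm⁴
Total I = 988 883 mm⁴.
Extreme fibre distance c = 40.406 mm; S = I/c = 24 474 mm³.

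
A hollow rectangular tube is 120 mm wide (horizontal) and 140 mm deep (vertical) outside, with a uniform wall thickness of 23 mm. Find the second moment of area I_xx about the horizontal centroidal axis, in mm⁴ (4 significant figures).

I_xx ≈ 2.232 × 10⁷ mm⁴

Break the section into simple shapes (no overlaps), measuring from the bottom-left corner of the bounding box.
Outer rectangle: 120 × 140, A = 16 800 mm², y = 70 mm, Ī = 27 440 000 mm⁴.
Inner void (subtracted): 74 × 94, A = 6 956 mm², y = 70 mm, Ī = 5 121 935 mm⁴.
By symmetry the centroid is at mid-height, ȳ = 70 mm.
All pieces are centred on the horizontal centroidal axis, so I = ΣĪ (holes subtracted) = 22 318 065 mm⁴.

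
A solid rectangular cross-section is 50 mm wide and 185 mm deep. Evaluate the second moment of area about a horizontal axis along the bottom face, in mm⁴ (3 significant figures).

The section: 50 × 185, A = 9 250 mm², y = 92.5 mm, Ī = 26 381 771 mm⁴.
Transfer it to the base of the section using Ī + A·d² with d = y − 0:
  the section: d = 92.5 mm → contributes +105 527 083 mm⁴
Total I = 105 527 083 mm⁴.

I_base ≈ 1.06 × 10⁸ mm⁴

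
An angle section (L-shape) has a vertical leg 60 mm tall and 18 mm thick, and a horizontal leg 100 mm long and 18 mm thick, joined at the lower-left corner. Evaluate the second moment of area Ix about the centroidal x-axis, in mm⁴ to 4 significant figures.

Ix ≈ 6.389 × 10⁵ mm⁴

Split into non-overlapping primitives; take the origin at the lower-left of the bounding box.
Vertical leg: 18 × 60, A = 1 080 mm², y = 30 mm, Ī = 324 000 mm⁴.
Horizontal leg (remainder): 82 × 18, A = 1 476 mm², y = 9 mm, Ī = 39 852 mm⁴.
Centroid: ȳ = ΣA·y / ΣA = 17.8732 mm.
Transfer each piece to the centroidal x-axis using Ī + A·d² with d = y − 17.8732:
  vertical leg: d = 12.1268 mm → contributes +482 823 mm⁴
  horizontal leg (remainder): d = -8.87324 mm → contributes +156 064 mm⁴
Total I = 638 887 mm⁴.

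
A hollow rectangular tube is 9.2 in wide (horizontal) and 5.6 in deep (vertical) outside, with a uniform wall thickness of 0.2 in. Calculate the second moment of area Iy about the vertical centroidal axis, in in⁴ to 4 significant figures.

Decompose the section into non-overlapping parts with the origin at the bottom-left of its bounding rectangle.
Outer rectangle: 9.2 × 5.6, A = 51.52 in², x = 4.6 in, Ī = 363.388 in⁴.
Inner void (subtracted): 8.8 × 5.2, A = 45.76 in², x = 4.6 in, Ī = 295.305 in⁴.
By symmetry the centroid is at mid-width, x̄ = 4.6 in.
All pieces are centred on the vertical centroidal axis, so I = ΣĪ (holes subtracted) = 68.0832 in⁴.

Iy ≈ 68.08 in⁴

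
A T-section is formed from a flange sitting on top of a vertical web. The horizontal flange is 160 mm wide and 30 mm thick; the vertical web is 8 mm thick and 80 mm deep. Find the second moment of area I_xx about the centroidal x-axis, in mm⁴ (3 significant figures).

Split into non-overlapping primitives; take the origin at the lower-left of the bounding box.
Flange: 160 × 30, A = 4 800 mm², y = 95 mm, Ī = 360 000 mm⁴.
Web: 8 × 80, A = 640 mm², y = 40 mm, Ī = 341 333 mm⁴.
Centroid: ȳ = ΣA·y / ΣA = 88.529 mm.
Transfer each piece to the centroidal x-axis using Ī + A·d² with d = y − 88.529:
  flange: d = 6.4706 mm → contributes +560 969 mm⁴
  web: d = -48.529 mm → contributes +1 848 600 mm⁴
Total I = 2 409 569 mm⁴.

I_xx ≈ 2.41 × 10⁶ mm⁴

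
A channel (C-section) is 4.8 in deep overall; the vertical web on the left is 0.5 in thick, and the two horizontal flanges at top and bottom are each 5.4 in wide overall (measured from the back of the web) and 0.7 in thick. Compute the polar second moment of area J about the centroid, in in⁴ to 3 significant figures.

Split into non-overlapping primitives; take the origin at the lower-left of the bounding box.
Web: 0.5 × 4.8, A = 2.4 in², y = 2.4 in, Ī = 4.608 in⁴.
Top flange (beyond web): 4.9 × 0.7, A = 3.43 in², y = 4.45 in, Ī = 0.14006 in⁴.
Bottom flange (beyond web): 4.9 × 0.7, A = 3.43 in², y = 0.35 in, Ī = 0.14006 in⁴.
By symmetry the centroid is at mid-height, ȳ = 2.4 in.
Transfer each piece to the centroidal x-axis using Ī + A·d² with d = y − 2.4:
  web: d = 0 in → contributes +4.608 in⁴
  top flange (beyond web): d = 2.05 in → contributes +14.555 in⁴
  bottom flange (beyond web): d = -2.05 in → contributes +14.555 in⁴
Total I = 33.717 in⁴.
For the y-axis: x̄ = 2.2502 in.
Repeating about the centroidal y-axis gives I_y = 26.737 in⁴.
Polar second moment: J = I_x + I_y = 60.454 in⁴.

J ≈ 60.5 in⁴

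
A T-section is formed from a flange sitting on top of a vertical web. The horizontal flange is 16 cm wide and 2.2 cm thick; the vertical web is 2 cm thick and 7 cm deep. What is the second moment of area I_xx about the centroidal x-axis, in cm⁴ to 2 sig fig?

I_xx ≈ 280 cm⁴

Split into non-overlapping primitives; take the origin at the lower-left of the bounding box.
Flange: 16 × 2.2, A = 35.2 cm², y = 8.1 cm, Ī = 14.2 cm⁴.
Web: 2 × 7, A = 14 cm², y = 3.5 cm, Ī = 57.17 cm⁴.
Centroid: ȳ = ΣA·y / ΣA = 6.791 cm.
Transfer each piece to the centroidal x-axis using Ī + A·d² with d = y − 6.791:
  flange: d = 1.309 cm → contributes +74.51 cm⁴
  web: d = -3.291 cm → contributes +208.8 cm⁴
Total I = 283.3 cm⁴.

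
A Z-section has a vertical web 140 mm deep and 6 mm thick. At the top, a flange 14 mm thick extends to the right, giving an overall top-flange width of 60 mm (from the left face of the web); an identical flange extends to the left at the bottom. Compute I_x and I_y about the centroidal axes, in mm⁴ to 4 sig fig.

I_x ≈ 7.398 × 10⁶ mm⁴, I_y ≈ 1.731 × 10⁶ mm⁴

Decompose the section into non-overlapping parts with the origin at the bottom-left of its bounding rectangle.
Web: 6 × 140, A = 840 mm², y = 70 mm, Ī = 1 372 000 mm⁴.
Top flange (beyond web): 54 × 14, A = 756 mm², y = 133 mm, Ī = 12 348 mm⁴.
Bottom flange (beyond web): 54 × 14, A = 756 mm², y = 7 mm, Ī = 12 348 mm⁴.
Centroid: ȳ = ΣA·y / ΣA = 70 mm.
Transfer each piece to the centroidal x-axis using Ī + A·d² with d = y − 70:
  web: d = 0 mm → contributes +1 372 000 mm⁴
  top flange (beyond web): d = 63 mm → contributes +3 012 912 mm⁴
  bottom flange (beyond web): d = -63 mm → contributes +3 012 912 mm⁴
Total I = 7 397 824 mm⁴.
For the y-axis: x̄ = 57 mm.
Repeating about the centroidal y-axis gives I_y = 1 730 736 mm⁴.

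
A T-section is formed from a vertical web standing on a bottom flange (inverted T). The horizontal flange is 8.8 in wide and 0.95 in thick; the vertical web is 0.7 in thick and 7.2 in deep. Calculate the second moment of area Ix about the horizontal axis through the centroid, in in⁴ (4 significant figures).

Split into non-overlapping primitives; take the origin at the lower-left of the bounding box.
Flange: 8.8 × 0.95, A = 8.36 in², y = 0.475 in, Ī = 0.628742 in⁴.
Web: 0.7 × 7.2, A = 5.04 in², y = 4.55 in, Ī = 21.7728 in⁴.
Centroid: ȳ = ΣA·y / ΣA = 2.00769 in.
Transfer each piece to the horizontal axis through the centroid using Ī + A·d² with d = y − 2.00769:
  flange: d = -1.53269 in → contributes +20.2675 in⁴
  web: d = 2.54231 in → contributes +54.3481 in⁴
Total I = 74.6156 in⁴.

Ix ≈ 74.62 in⁴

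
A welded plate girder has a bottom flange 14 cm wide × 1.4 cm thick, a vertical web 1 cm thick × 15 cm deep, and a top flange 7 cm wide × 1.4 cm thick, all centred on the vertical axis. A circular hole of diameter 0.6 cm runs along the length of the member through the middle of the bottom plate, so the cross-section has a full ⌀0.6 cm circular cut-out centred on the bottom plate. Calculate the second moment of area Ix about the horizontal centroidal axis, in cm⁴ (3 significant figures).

Ix ≈ 2110 cm⁴

Split into non-overlapping primitives; take the origin at the lower-left of the bounding box.
Bottom plate: 14 × 1.4, A = 19.6 cm², y = 0.7 cm, Ī = 3.2013 cm⁴.
Web plate: 1 × 15, A = 15 cm², y = 8.9 cm, Ī = 281.25 cm⁴.
Top plate: 7 × 1.4, A = 9.8 cm², y = 17.1 cm, Ī = 1.6007 cm⁴.
Hole (subtracted): ⌀0.6, A = 0.28274 cm², y = 0.7 cm, Ī = 0.0063617 cm⁴.
Centroid: ȳ = ΣA·y / ΣA = 7.131 cm.
Transfer each piece to the horizontal centroidal axis using Ī + A·d² with d = y − 7.131:
  bottom plate: d = -6.431 cm → contributes +813.82 cm⁴
  web plate: d = 1.769 cm → contributes +328.19 cm⁴
  top plate: d = 9.969 cm → contributes +975.53 cm⁴
  hole: d = -6.431 cm → contributes −11.7 cm⁴
Total I = 2105.8 cm⁴.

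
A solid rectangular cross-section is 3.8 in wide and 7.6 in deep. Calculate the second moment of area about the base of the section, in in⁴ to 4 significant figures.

The section: 3.8 × 7.6, A = 28.88 in², y = 3.8 in, Ī = 139.009 in⁴.
Transfer it to a horizontal axis along the bottom face using Ī + A·d² with d = y − 0:
  the section: d = 3.8 in → contributes +556.036 in⁴
Total I = 556.036 in⁴.

I_base ≈ 556.0 in⁴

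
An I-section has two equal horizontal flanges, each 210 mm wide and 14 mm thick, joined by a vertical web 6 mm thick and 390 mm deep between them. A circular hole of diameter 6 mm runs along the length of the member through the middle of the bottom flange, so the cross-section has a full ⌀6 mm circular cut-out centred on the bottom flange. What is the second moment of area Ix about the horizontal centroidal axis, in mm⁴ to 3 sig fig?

Split into non-overlapping primitives; take the origin at the lower-left of the bounding box.
Bottom flange: 210 × 14, A = 2 940 mm², y = 7 mm, Ī = 48 020 mm⁴.
Web: 6 × 390, A = 2 340 mm², y = 209 mm, Ī = 29 659 500 mm⁴.
Top flange: 210 × 14, A = 2 940 mm², y = 411 mm, Ī = 48 020 mm⁴.
Hole (subtracted): ⌀6, A = 28.274 mm², y = 7 mm, Ī = 63.617 mm⁴.
Centroid: ȳ = ΣA·y / ΣA = 209.7 mm.
Transfer each piece to the horizontal centroidal axis using Ī + A·d² with d = y − 209.7:
  bottom flange: d = -202.7 mm → contributes +120 841 336 mm⁴
  web: d = -0.69722 mm → contributes +29 660 638 mm⁴
  top flange: d = 201.3 mm → contributes +119 185 082 mm⁴
  hole: d = -202.7 mm → contributes −1 161 747 mm⁴
Total I = 268 525 308 mm⁴.

Ix ≈ 2.69 × 10⁸ mm⁴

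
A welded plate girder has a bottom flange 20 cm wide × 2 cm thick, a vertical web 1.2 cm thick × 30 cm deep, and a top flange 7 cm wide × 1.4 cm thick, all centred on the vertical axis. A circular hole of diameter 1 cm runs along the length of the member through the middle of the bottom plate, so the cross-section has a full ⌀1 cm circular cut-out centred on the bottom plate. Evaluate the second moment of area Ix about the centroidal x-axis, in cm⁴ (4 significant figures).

Ix ≈ 1.253 × 10⁴ cm⁴

Treat the section as a set of non-overlapping primitives; coordinates are from the bounding-box lower-left.
Bottom plate: 20 × 2, A = 40 cm², y = 1 cm, Ī = 13.3333 cm⁴.
Web plate: 1.2 × 30, A = 36 cm², y = 17 cm, Ī = 2 700 cm⁴.
Top plate: 7 × 1.4, A = 9.8 cm², y = 32.7 cm, Ī = 1.60067 cm⁴.
Hole (subtracted): ⌀1, A = 0.785398 cm², y = 1 cm, Ī = 0.0490874 cm⁴.
Centroid: ȳ = ΣA·y / ΣA = 11.4295 cm.
Transfer each piece to the centroidal x-axis using Ī + A·d² with d = y − 11.4295:
  bottom plate: d = -10.4295 cm → contributes +4364.31 cm⁴
  web plate: d = 5.5705 cm → contributes +3817.1 cm⁴
  top plate: d = 21.2705 cm → contributes +4435.45 cm⁴
  hole: d = -10.4295 cm → contributes −85.4804 cm⁴
Total I = 12531.4 cm⁴.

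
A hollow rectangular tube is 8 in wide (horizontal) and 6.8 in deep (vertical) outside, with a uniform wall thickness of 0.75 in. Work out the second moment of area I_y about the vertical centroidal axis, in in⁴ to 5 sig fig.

Treat the section as a set of non-overlapping primitives; coordinates are from the bounding-box lower-left.
Outer rectangle: 8 × 6.8, A = 54.4 in², x = 4 in, Ī = 290.1333 in⁴.
Inner void (subtracted): 6.5 × 5.3, A = 34.45 in², x = 4 in, Ī = 121.2927 in⁴.
By symmetry the centroid is at mid-width, x̄ = 4 in.
All pieces are centred on the vertical centroidal axis, so I = ΣĪ (holes subtracted) = 168.8406 in⁴.

I_y ≈ 168.84 in⁴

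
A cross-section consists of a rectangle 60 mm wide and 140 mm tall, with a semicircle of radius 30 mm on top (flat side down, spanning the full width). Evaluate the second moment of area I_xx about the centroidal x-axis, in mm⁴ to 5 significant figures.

I_xx ≈ 2.2091 × 10⁷ mm⁴

Decompose the section into non-overlapping parts with the origin at the bottom-left of its bounding rectangle.
Rectangular body: 60 × 140, A = 8 400 mm², y = 70 mm, Ī = 13 720 000 mm⁴.
Semicircular cap: semicircle r = 30, A = 1413.717 mm², y = 152.7324 mm, Ī = 88903.14 mm⁴.
Centroid: ȳ = ΣA·y / ΣA = 81.91803 mm.
Transfer each piece to the centroidal x-axis using Ī + A·d² with d = y − 81.91803:
  rectangular body: d = -11.91803 mm → contributes +14 913 131 mm⁴
  semicircular cap: d = 70.81437 mm → contributes +7 178 232 mm⁴
Total I = 22 091 363 mm⁴.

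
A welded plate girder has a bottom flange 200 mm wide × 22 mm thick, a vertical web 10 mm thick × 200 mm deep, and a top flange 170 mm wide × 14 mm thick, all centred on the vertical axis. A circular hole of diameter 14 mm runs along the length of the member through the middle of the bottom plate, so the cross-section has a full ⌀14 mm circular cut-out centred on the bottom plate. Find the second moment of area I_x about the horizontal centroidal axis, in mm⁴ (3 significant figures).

I_x ≈ 8.10 × 10⁷ mm⁴

Decompose the section into non-overlapping parts with the origin at the bottom-left of its bounding rectangle.
Bottom plate: 200 × 22, A = 4 400 mm², y = 11 mm, Ī = 177 467 mm⁴.
Web plate: 10 × 200, A = 2 000 mm², y = 122 mm, Ī = 6 666 667 mm⁴.
Top plate: 170 × 14, A = 2 380 mm², y = 229 mm, Ī = 38 873 mm⁴.
Hole (subtracted): ⌀14, A = 153.94 mm², y = 11 mm, Ī = 1885.7 mm⁴.
Centroid: ȳ = ΣA·y / ΣA = 96.884 mm.
Transfer each piece to the horizontal centroidal axis using Ī + A·d² with d = y − 96.884:
  bottom plate: d = -85.884 mm → contributes +32 632 075 mm⁴
  web plate: d = 25.116 mm → contributes +7 928 302 mm⁴
  top plate: d = 132.12 mm → contributes +41 580 962 mm⁴
  hole: d = -85.884 mm → contributes −1 137 340 mm⁴
Total I = 81 003 999 mm⁴.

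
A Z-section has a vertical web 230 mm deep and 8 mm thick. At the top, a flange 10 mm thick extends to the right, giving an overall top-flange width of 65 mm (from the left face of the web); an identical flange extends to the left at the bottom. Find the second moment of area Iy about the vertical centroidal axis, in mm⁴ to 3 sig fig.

Iy ≈ 1.52 × 10⁶ mm⁴

Decompose the section into non-overlapping parts with the origin at the bottom-left of its bounding rectangle.
Web: 8 × 230, A = 1 840 mm², x = 61 mm, Ī = 9813.3 mm⁴.
Top flange (beyond web): 57 × 10, A = 570 mm², x = 93.5 mm, Ī = 154 328 mm⁴.
Bottom flange (beyond web): 57 × 10, A = 570 mm², x = 28.5 mm, Ī = 154 328 mm⁴.
Centroid: x̄ = ΣA·x / ΣA = 61 mm.
Transfer each piece to the vertical centroidal axis using Ī + A·d² with d = x − 61:
  web: d = 0 mm → contributes +9813.3 mm⁴
  top flange (beyond web): d = 32.5 mm → contributes +756 390 mm⁴
  bottom flange (beyond web): d = -32.5 mm → contributes +756 390 mm⁴
Total I = 1 522 593 mm⁴.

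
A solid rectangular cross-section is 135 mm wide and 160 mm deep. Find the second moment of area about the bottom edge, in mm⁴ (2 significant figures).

The section: 135 × 160, A = 21 600 mm², y = 80 mm, Ī = 46 080 000 mm⁴.
Transfer it to a horizontal axis along the bottom face using Ī + A·d² with d = y − 0:
  the section: d = 80 mm → contributes +184 320 000 mm⁴
Total I = 184 320 000 mm⁴.

I_base ≈ 1.8 × 10⁸ mm⁴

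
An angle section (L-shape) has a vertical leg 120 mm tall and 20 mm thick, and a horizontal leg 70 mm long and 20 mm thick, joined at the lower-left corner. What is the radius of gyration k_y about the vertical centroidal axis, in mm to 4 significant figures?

k_y ≈ 18.42 mm

Decompose the section into non-overlapping parts with the origin at the bottom-left of its bounding rectangle.
Vertical leg: 20 × 120, A = 2 400 mm², x = 10 mm, Ī = 80 000 mm⁴.
Horizontal leg (remainder): 50 × 20, A = 1 000 mm², x = 45 mm, Ī = 208 333 mm⁴.
Centroid: x̄ = ΣA·x / ΣA = 20.2941 mm.
Transfer each piece to the vertical centroidal axis using Ī + A·d² with d = x − 20.2941:
  vertical leg: d = -10.2941 mm → contributes +334 325 mm⁴
  horizontal leg (remainder): d = 24.7059 mm → contributes +818 714 mm⁴
Total I = 1 153 039 mm⁴.
Radius of gyration: k = √(I/A) = √(1 153 039 / 3 400) = 18.4155 mm.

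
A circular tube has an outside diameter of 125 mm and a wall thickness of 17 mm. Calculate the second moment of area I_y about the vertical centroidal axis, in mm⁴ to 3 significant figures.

Break the section into simple shapes (no overlaps), measuring from the bottom-left corner of the bounding box.
Outer circle: ⌀125, A = 12 272 mm², x = 62.5 mm, Ī = 11 984 225 mm⁴.
Bore (subtracted): ⌀91, A = 6503.9 mm², x = 62.5 mm, Ī = 3 366 166 mm⁴.
By symmetry the centroid is at mid-width, x̄ = 62.5 mm.
All pieces are centred on the vertical centroidal axis, so I = ΣĪ (holes subtracted) = 8 618 059 mm⁴.

I_y ≈ 8.62 × 10⁶ mm⁴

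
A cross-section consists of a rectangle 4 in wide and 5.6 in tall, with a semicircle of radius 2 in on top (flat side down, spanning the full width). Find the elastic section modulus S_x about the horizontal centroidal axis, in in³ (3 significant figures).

S_x ≈ 31.4 in³

Decompose the section into non-overlapping parts with the origin at the bottom-left of its bounding rectangle.
Rectangular body: 4 × 5.6, A = 22.4 in², y = 2.8 in, Ī = 58.539 in⁴.
Semicircular cap: semicircle r = 2, A = 6.2832 in², y = 6.4488 in, Ī = 1.7561 in⁴.
Centroid: ȳ = ΣA·y / ΣA = 3.5993 in.
Transfer each piece to the horizontal centroidal axis using Ī + A·d² with d = y − 3.5993:
  rectangular body: d = -0.79929 in → contributes +72.849 in⁴
  semicircular cap: d = 2.8495 in → contributes +52.775 in⁴
Total I = 125.62 in⁴.
Extreme fibre distance c = 4.0007 in; S = I/c = 31.4 in³.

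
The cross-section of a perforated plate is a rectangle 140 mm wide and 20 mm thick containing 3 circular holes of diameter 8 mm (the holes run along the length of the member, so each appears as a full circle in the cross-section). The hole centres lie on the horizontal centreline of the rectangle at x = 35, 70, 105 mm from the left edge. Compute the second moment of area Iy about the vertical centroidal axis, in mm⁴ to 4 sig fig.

Break the section into simple shapes (no overlaps), measuring from the bottom-left corner of the bounding box.
Plate: 140 × 20, A = 2 800 mm², x = 70 mm, Ī = 4 573 333 mm⁴.
Hole 1 (subtracted): ⌀8, A = 50.2655 mm², x = 35 mm, Ī = 201.062 mm⁴.
Hole 2 (subtracted): ⌀8, A = 50.2655 mm², x = 70 mm, Ī = 201.062 mm⁴.
Hole 3 (subtracted): ⌀8, A = 50.2655 mm², x = 105 mm, Ī = 201.062 mm⁴.
By symmetry the centroid is at mid-width, x̄ = 70 mm.
Transfer each piece to the vertical centroidal axis using Ī + A·d² with d = x − 70:
  plate: d = 0 mm → contributes +4 573 333 mm⁴
  hole 1: d = -35 mm → contributes −61776.3 mm⁴
  hole 2: d = 0 mm → contributes −201.062 mm⁴
  hole 3: d = 35 mm → contributes −61776.3 mm⁴
Total I = 4 449 580 mm⁴.

Iy ≈ 4.450 × 10⁶ mm⁴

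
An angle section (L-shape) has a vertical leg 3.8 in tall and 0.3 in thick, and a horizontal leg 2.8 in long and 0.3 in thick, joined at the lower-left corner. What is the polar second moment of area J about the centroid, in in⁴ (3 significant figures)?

J ≈ 4.05 in⁴

Break the section into simple shapes (no overlaps), measuring from the bottom-left corner of the bounding box.
Vertical leg: 0.3 × 3.8, A = 1.14 in², y = 1.9 in, Ī = 1.3718 in⁴.
Horizontal leg (remainder): 2.5 × 0.3, A = 0.75 in², y = 0.15 in, Ī = 0.005625 in⁴.
Centroid: ȳ = ΣA·y / ΣA = 1.2056 in.
Transfer each piece to the centroidal x-axis using Ī + A·d² with d = y − 1.2056:
  vertical leg: d = 0.69444 in → contributes +1.9216 in⁴
  horizontal leg (remainder): d = -1.0556 in → contributes +0.84127 in⁴
Total I = 2.7628 in⁴.
For the y-axis: x̄ = 0.70556 in.
Repeating about the centroidal y-axis gives I_y = 1.2858 in⁴.
Polar second moment: J = I_x + I_y = 4.0487 in⁴.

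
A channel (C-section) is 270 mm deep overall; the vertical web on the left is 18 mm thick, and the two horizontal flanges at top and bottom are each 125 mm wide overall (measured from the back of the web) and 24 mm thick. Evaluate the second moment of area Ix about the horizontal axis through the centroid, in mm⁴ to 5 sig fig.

Ix ≈ 1.0747 × 10⁸ mm⁴

Treat the section as a set of non-overlapping primitives; coordinates are from the bounding-box lower-left.
Web: 18 × 270, A = 4 860 mm², y = 135 mm, Ī = 29 524 500 mm⁴.
Top flange (beyond web): 107 × 24, A = 2 568 mm², y = 258 mm, Ī = 123 264 mm⁴.
Bottom flange (beyond web): 107 × 24, A = 2 568 mm², y = 12 mm, Ī = 123 264 mm⁴.
By symmetry the centroid is at mid-height, ȳ = 135 mm.
Transfer each piece to the horizontal axis through the centroid using Ī + A·d² with d = y − 135:
  web: d = 0 mm → contributes +29 524 500 mm⁴
  top flange (beyond web): d = 123 mm → contributes +38 974 536 mm⁴
  bottom flange (beyond web): d = -123 mm → contributes +38 974 536 mm⁴
Total I = 107 473 572 mm⁴.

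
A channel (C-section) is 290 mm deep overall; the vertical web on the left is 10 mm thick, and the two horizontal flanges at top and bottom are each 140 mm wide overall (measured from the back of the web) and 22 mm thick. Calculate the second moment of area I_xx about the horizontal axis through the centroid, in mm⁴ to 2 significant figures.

Decompose the section into non-overlapping parts with the origin at the bottom-left of its bounding rectangle.
Web: 10 × 290, A = 2 900 mm², y = 145 mm, Ī = 20 324 167 mm⁴.
Top flange (beyond web): 130 × 22, A = 2 860 mm², y = 279 mm, Ī = 115 353 mm⁴.
Bottom flange (beyond web): 130 × 22, A = 2 860 mm², y = 11 mm, Ī = 115 353 mm⁴.
By symmetry the centroid is at mid-height, ȳ = 145 mm.
Transfer each piece to the horizontal axis through the centroid using Ī + A·d² with d = y − 145:
  web: d = 0 mm → contributes +20 324 167 mm⁴
  top flange (beyond web): d = 134 mm → contributes +51 469 513 mm⁴
  bottom flange (beyond web): d = -134 mm → contributes +51 469 513 mm⁴
Total I = 123 263 193 mm⁴.

I_xx ≈ 1.2 × 10⁸ mm⁴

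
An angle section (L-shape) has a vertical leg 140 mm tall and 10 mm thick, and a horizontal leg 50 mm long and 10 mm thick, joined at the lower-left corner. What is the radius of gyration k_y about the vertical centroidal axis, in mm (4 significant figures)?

k_y ≈ 12.01 mm

Decompose the section into non-overlapping parts with the origin at the bottom-left of its bounding rectangle.
Vertical leg: 10 × 140, A = 1 400 mm², x = 5 mm, Ī = 11666.7 mm⁴.
Horizontal leg (remainder): 40 × 10, A = 400 mm², x = 30 mm, Ī = 53333.3 mm⁴.
Centroid: x̄ = ΣA·x / ΣA = 10.5556 mm.
Transfer each piece to the vertical centroidal axis using Ī + A·d² with d = x − 10.5556:
  vertical leg: d = -5.55556 mm → contributes +54876.5 mm⁴
  horizontal leg (remainder): d = 19.4444 mm → contributes +204 568 mm⁴
Total I = 259 444 mm⁴.
Radius of gyration: k = √(I/A) = √(259 444 / 1 800) = 12.0057 mm.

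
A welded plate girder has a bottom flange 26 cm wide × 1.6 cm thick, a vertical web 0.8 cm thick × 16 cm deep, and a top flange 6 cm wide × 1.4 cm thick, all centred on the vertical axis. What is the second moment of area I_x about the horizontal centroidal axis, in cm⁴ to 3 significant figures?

Decompose the section into non-overlapping parts with the origin at the bottom-left of its bounding rectangle.
Bottom plate: 26 × 1.6, A = 41.6 cm², y = 0.8 cm, Ī = 8.8747 cm⁴.
Web plate: 0.8 × 16, A = 12.8 cm², y = 9.6 cm, Ī = 273.07 cm⁴.
Top plate: 6 × 1.4, A = 8.4 cm², y = 18.3 cm, Ī = 1.372 cm⁴.
Centroid: ȳ = ΣA·y / ΣA = 4.9344 cm.
Transfer each piece to the horizontal centroidal axis using Ī + A·d² with d = y − 4.9344:
  bottom plate: d = -4.1344 cm → contributes +719.95 cm⁴
  web plate: d = 4.6656 cm → contributes +551.7 cm⁴
  top plate: d = 13.366 cm → contributes +1501.9 cm⁴
Total I = 2773.6 cm⁴.

I_x ≈ 2770 cm⁴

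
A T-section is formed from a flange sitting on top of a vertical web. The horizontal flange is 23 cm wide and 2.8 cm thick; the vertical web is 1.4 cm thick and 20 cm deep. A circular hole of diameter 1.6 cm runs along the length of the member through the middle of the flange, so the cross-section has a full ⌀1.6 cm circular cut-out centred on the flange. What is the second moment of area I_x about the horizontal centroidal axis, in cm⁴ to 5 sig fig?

Treat the section as a set of non-overlapping primitives; coordinates are from the bounding-box lower-left.
Flange: 23 × 2.8, A = 64.4 cm², y = 21.4 cm, Ī = 42.07467 cm⁴.
Web: 1.4 × 20, A = 28 cm², y = 10 cm, Ī = 933.3333 cm⁴.
Hole (subtracted): ⌀1.6, A = 2.010619 cm², y = 21.4 cm, Ī = 0.3216991 cm⁴.
Centroid: ȳ = ΣA·y / ΣA = 17.86861 cm.
Transfer each piece to the horizontal centroidal axis using Ī + A·d² with d = y − 17.86861:
  flange: d = 3.531388 cm → contributes +845.188 cm⁴
  web: d = -7.868612 cm → contributes +2666.955 cm⁴
  hole: d = 3.531388 cm → contributes −25.39554 cm⁴
Total I = 3486.747 cm⁴.

I_x ≈ 3486.7 cm⁴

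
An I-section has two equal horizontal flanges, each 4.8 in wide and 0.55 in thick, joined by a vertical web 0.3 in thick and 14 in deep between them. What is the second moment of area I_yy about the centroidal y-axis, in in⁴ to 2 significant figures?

Split into non-overlapping primitives; take the origin at the lower-left of the bounding box.
Bottom flange: 4.8 × 0.55, A = 2.64 in², x = 2.4 in, Ī = 5.069 in⁴.
Web: 0.3 × 14, A = 4.2 in², x = 2.4 in, Ī = 0.0315 in⁴.
Top flange: 4.8 × 0.55, A = 2.64 in², x = 2.4 in, Ī = 5.069 in⁴.
By symmetry the centroid is at mid-width, x̄ = 2.4 in.
All pieces are centred on the centroidal y-axis, so I = ΣĪ = 10.17 in⁴.

I_yy ≈ 10 in⁴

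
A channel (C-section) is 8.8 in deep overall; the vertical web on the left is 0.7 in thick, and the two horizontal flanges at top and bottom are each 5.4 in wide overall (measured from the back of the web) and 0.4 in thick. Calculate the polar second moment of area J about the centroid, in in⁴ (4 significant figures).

J ≈ 130.3 in⁴

Decompose the section into non-overlapping parts with the origin at the bottom-left of its bounding rectangle.
Web: 0.7 × 8.8, A = 6.16 in², y = 4.4 in, Ī = 39.7525 in⁴.
Top flange (beyond web): 4.7 × 0.4, A = 1.88 in², y = 8.6 in, Ī = 0.0250667 in⁴.
Bottom flange (beyond web): 4.7 × 0.4, A = 1.88 in², y = 0.2 in, Ī = 0.0250667 in⁴.
By symmetry the centroid is at mid-height, ȳ = 4.4 in.
Transfer each piece to the centroidal x-axis using Ī + A·d² with d = y − 4.4:
  web: d = 0 in → contributes +39.7525 in⁴
  top flange (beyond web): d = 4.2 in → contributes +33.1883 in⁴
  bottom flange (beyond web): d = -4.2 in → contributes +33.1883 in⁴
Total I = 106.129 in⁴.
For the y-axis: x̄ = 1.37339 in.
Repeating about the centroidal y-axis gives I_y = 24.194 in⁴.
Polar second moment: J = I_x + I_y = 130.323 in⁴.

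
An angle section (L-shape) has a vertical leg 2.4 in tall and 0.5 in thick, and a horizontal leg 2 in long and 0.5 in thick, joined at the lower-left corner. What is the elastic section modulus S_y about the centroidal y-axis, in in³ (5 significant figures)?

Treat the section as a set of non-overlapping primitives; coordinates are from the bounding-box lower-left.
Vertical leg: 0.5 × 2.4, A = 1.2 in², x = 0.25 in, Ī = 0.025 in⁴.
Horizontal leg (remainder): 1.5 × 0.5, A = 0.75 in², x = 1.25 in, Ī = 0.140625 in⁴.
Centroid: x̄ = ΣA·x / ΣA = 0.6346154 in.
Transfer each piece to the centroidal y-axis using Ī + A·d² with d = x − 0.6346154:
  vertical leg: d = -0.3846154 in → contributes +0.2025148 in⁴
  horizontal leg (remainder): d = 0.6153846 in → contributes +0.4246487 in⁴
Total I = 0.6271635 in⁴.
Extreme fibre distance c = 1.365385 in; S = I/c = 0.459331 in³.

S_y ≈ 0.45933 in³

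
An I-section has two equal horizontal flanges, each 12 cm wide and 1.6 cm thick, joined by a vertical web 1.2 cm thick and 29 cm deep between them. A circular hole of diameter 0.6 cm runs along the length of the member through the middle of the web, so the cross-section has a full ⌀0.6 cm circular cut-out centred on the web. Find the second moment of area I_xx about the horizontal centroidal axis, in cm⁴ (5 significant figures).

I_xx ≈ 1.1436 × 10⁴ cm⁴

Treat the section as a set of non-overlapping primitives; coordinates are from the bounding-box lower-left.
Bottom flange: 12 × 1.6, A = 19.2 cm², y = 0.8 cm, Ī = 4.096 cm⁴.
Web: 1.2 × 29, A = 34.8 cm², y = 16.1 cm, Ī = 2438.9 cm⁴.
Top flange: 12 × 1.6, A = 19.2 cm², y = 31.4 cm, Ī = 4.096 cm⁴.
Hole (subtracted): ⌀0.6, A = 0.2827433 cm², y = 16.1 cm, Ī = 0.006361725 cm⁴.
By symmetry the centroid is at mid-height, ȳ = 16.1 cm.
Transfer each piece to the horizontal centroidal axis using Ī + A·d² with d = y − 16.1:
  bottom flange: d = -15.3 cm → contributes +4498.624 cm⁴
  web: d = 0 cm → contributes +2438.9 cm⁴
  top flange: d = 15.3 cm → contributes +4498.624 cm⁴
  hole: d = 0 cm → contributes −0.006361725 cm⁴
Total I = 11436.14 cm⁴.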